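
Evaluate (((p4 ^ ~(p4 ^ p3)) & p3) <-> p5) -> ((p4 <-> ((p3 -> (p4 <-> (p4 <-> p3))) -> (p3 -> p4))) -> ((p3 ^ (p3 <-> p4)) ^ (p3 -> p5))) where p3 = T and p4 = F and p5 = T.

T

p4 ^ p3 = F ^ T = T
~(p4 ^ p3) = ~T = F
p4 ^ ~(p4 ^ p3) = F ^ F = F
(p4 ^ ~(p4 ^ p3)) & p3 = F & T = F
((p4 ^ ~(p4 ^ p3)) & p3) <-> p5 = F <-> T = F
p4 <-> p3 = F <-> T = F
p4 <-> (p4 <-> p3) = F <-> F = T
p3 -> (p4 <-> (p4 <-> p3)) = T -> T = T
p3 -> p4 = T -> F = F
(p3 -> (p4 <-> (p4 <-> p3))) -> (p3 -> p4) = T -> F = F
p4 <-> ((p3 -> (p4 <-> (p4 <-> p3))) -> (p3 -> p4)) = F <-> F = T
p3 <-> p4 = T <-> F = F
p3 ^ (p3 <-> p4) = T ^ F = T
p3 -> p5 = T -> T = T
(p3 ^ (p3 <-> p4)) ^ (p3 -> p5) = T ^ T = F
(p4 <-> ((p3 -> (p4 <-> (p4 <-> p3))) -> (p3 -> p4))) -> ((p3 ^ (p3 <-> p4)) ^ (p3 -> p5)) = T -> F = F
(((p4 ^ ~(p4 ^ p3)) & p3) <-> p5) -> ((p4 <-> ((p3 -> (p4 <-> (p4 <-> p3))) -> (p3 -> p4))) -> ((p3 ^ (p3 <-> p4)) ^ (p3 -> p5))) = F -> F = T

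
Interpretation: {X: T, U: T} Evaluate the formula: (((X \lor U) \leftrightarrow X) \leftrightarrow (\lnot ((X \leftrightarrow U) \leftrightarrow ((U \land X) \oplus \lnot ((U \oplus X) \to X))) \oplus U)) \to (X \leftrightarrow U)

T

Substituting X=T, U=T:
X \lor U = T \lor T = T
(X \lor U) \leftrightarrow X = T \leftrightarrow T = T
X \leftrightarrow U = T \leftrightarrow T = T
U \land X = T \land T = T
U \oplus X = T \oplus T = F
(U \oplus X) \to X = F \to T = T
\lnot ((U \oplus X) \to X) = \lnot T = F
(U \land X) \oplus \lnot ((U \oplus X) \to X) = T \oplus F = T
(X \leftrightarrow U) \leftrightarrow ((U \land X) \oplus \lnot ((U \oplus X) \to X)) = T \leftrightarrow T = T
\lnot ((X \leftrightarrow U) \leftrightarrow ((U \land X) \oplus \lnot ((U \oplus X) \to X))) = \lnot T = F
\lnot ((X \leftrightarrow U) \leftrightarrow ((U \land X) \oplus \lnot ((U \oplus X) \to X))) \oplus U = F \oplus T = T
((X \lor U) \leftrightarrow X) \leftrightarrow (\lnot ((X \leftrightarrow U) \leftrightarrow ((U \land X) \oplus \lnot ((U \oplus X) \to X))) \oplus U) = T \leftrightarrow T = T
X \leftrightarrow U = T \leftrightarrow T = T
(((X \lor U) \leftrightarrow X) \leftrightarrow (\lnot ((X \leftrightarrow U) \leftrightarrow ((U \land X) \oplus \lnot ((U \oplus X) \to X))) \oplus U)) \to (X \leftrightarrow U) = T \to T = T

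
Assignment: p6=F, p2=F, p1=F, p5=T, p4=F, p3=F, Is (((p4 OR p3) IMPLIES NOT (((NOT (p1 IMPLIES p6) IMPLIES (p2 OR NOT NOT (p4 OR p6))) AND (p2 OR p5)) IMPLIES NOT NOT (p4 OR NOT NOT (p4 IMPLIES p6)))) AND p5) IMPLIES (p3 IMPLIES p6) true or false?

Substituting p6=F, p2=F, p1=F, p5=T, p4=F, p3=F:
p4 OR p3 = F OR F = F
p1 IMPLIES p6 = F IMPLIES F = T
NOT (p1 IMPLIES p6) = NOT T = F
p4 OR p6 = F OR F = F
NOT (p4 OR p6) = NOT F = T
NOT NOT (p4 OR p6) = NOT T = F
p2 OR NOT NOT (p4 OR p6) = F OR F = F
NOT (p1 IMPLIES p6) IMPLIES (p2 OR NOT NOT (p4 OR p6)) = F IMPLIES F = T
p2 OR p5 = F OR T = T
(NOT (p1 IMPLIES p6) IMPLIES (p2 OR NOT NOT (p4 OR p6))) AND (p2 OR p5) = T AND T = T
p4 IMPLIES p6 = F IMPLIES F = T
NOT (p4 IMPLIES p6) = NOT T = F
NOT NOT (p4 IMPLIES p6) = NOT F = T
p4 OR NOT NOT (p4 IMPLIES p6) = F OR T = T
NOT (p4 OR NOT NOT (p4 IMPLIES p6)) = NOT T = F
NOT NOT (p4 OR NOT NOT (p4 IMPLIES p6)) = NOT F = T
((NOT (p1 IMPLIES p6) IMPLIES (p2 OR NOT NOT (p4 OR p6))) AND (p2 OR p5)) IMPLIES NOT NOT (p4 OR NOT NOT (p4 IMPLIES p6)) = T IMPLIES T = T
NOT (((NOT (p1 IMPLIES p6) IMPLIES (p2 OR NOT NOT (p4 OR p6))) AND (p2 OR p5)) IMPLIES NOT NOT (p4 OR NOT NOT (p4 IMPLIES p6))) = NOT T = F
(p4 OR p3) IMPLIES NOT (((NOT (p1 IMPLIES p6) IMPLIES (p2 OR NOT NOT (p4 OR p6))) AND (p2 OR p5)) IMPLIES NOT NOT (p4 OR NOT NOT (p4 IMPLIES p6))) = F IMPLIES F = T
((p4 OR p3) IMPLIES NOT (((NOT (p1 IMPLIES p6) IMPLIES (p2 OR NOT NOT (p4 OR p6))) AND (p2 OR p5)) IMPLIES NOT NOT (p4 OR NOT NOT (p4 IMPLIES p6)))) AND p5 = T AND T = T
p3 IMPLIES p6 = F IMPLIES F = T
(((p4 OR p3) IMPLIES NOT (((NOT (p1 IMPLIES p6) IMPLIES (p2 OR NOT NOT (p4 OR p6))) AND (p2 OR p5)) IMPLIES NOT NOT (p4 OR NOT NOT (p4 IMPLIES p6)))) AND p5) IMPLIES (p3 IMPLIES p6) = T IMPLIES T = T

T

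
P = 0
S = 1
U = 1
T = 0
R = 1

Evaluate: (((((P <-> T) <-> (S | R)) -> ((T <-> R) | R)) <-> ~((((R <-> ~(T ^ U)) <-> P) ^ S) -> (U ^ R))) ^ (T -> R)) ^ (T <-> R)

1

Substituting P=0, S=1, U=1, T=0, R=1:
P <-> T = 0 <-> 0 = 1
S | R = 1 | 1 = 1
(P <-> T) <-> (S | R) = 1 <-> 1 = 1
T <-> R = 0 <-> 1 = 0
(T <-> R) | R = 0 | 1 = 1
((P <-> T) <-> (S | R)) -> ((T <-> R) | R) = 1 -> 1 = 1
T ^ U = 0 ^ 1 = 1
~(T ^ U) = ~1 = 0
R <-> ~(T ^ U) = 1 <-> 0 = 0
(R <-> ~(T ^ U)) <-> P = 0 <-> 0 = 1
((R <-> ~(T ^ U)) <-> P) ^ S = 1 ^ 1 = 0
U ^ R = 1 ^ 1 = 0
(((R <-> ~(T ^ U)) <-> P) ^ S) -> (U ^ R) = 0 -> 0 = 1
~((((R <-> ~(T ^ U)) <-> P) ^ S) -> (U ^ R)) = ~1 = 0
(((P <-> T) <-> (S | R)) -> ((T <-> R) | R)) <-> ~((((R <-> ~(T ^ U)) <-> P) ^ S) -> (U ^ R)) = 1 <-> 0 = 0
T -> R = 0 -> 1 = 1
((((P <-> T) <-> (S | R)) -> ((T <-> R) | R)) <-> ~((((R <-> ~(T ^ U)) <-> P) ^ S) -> (U ^ R))) ^ (T -> R) = 0 ^ 1 = 1
T <-> R = 0 <-> 1 = 0
(((((P <-> T) <-> (S | R)) -> ((T <-> R) | R)) <-> ~((((R <-> ~(T ^ U)) <-> P) ^ S) -> (U ^ R))) ^ (T -> R)) ^ (T <-> R) = 1 ^ 0 = 1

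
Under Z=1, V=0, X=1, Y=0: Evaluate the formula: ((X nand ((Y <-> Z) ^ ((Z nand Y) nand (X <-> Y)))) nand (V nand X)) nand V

Substituting Z=1, V=0, X=1, Y=0:
Y <-> Z = 0 <-> 1 = 0
Z nand Y = 1 nand 0 = 1
X <-> Y = 1 <-> 0 = 0
(Z nand Y) nand (X <-> Y) = 1 nand 0 = 1
(Y <-> Z) ^ ((Z nand Y) nand (X <-> Y)) = 0 ^ 1 = 1
X nand ((Y <-> Z) ^ ((Z nand Y) nand (X <-> Y))) = 1 nand 1 = 0
V nand X = 0 nand 1 = 1
(X nand ((Y <-> Z) ^ ((Z nand Y) nand (X <-> Y)))) nand (V nand X) = 0 nand 1 = 1
((X nand ((Y <-> Z) ^ ((Z nand Y) nand (X <-> Y)))) nand (V nand X)) nand V = 1 nand 0 = 1

1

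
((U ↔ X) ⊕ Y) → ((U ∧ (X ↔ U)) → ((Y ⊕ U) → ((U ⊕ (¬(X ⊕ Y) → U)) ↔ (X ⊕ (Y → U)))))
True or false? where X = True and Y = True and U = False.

U ↔ X = False ↔ True = False
(U ↔ X) ⊕ Y = False ⊕ True = True
X ↔ U = True ↔ False = False
U ∧ (X ↔ U) = False ∧ False = False
Y ⊕ U = True ⊕ False = True
X ⊕ Y = True ⊕ True = False
¬(X ⊕ Y) = ¬False = True
¬(X ⊕ Y) → U = True → False = False
U ⊕ (¬(X ⊕ Y) → U) = False ⊕ False = False
Y → U = True → False = False
X ⊕ (Y → U) = True ⊕ False = True
(U ⊕ (¬(X ⊕ Y) → U)) ↔ (X ⊕ (Y → U)) = False ↔ True = False
(Y ⊕ U) → ((U ⊕ (¬(X ⊕ Y) → U)) ↔ (X ⊕ (Y → U))) = True → False = False
(U ∧ (X ↔ U)) → ((Y ⊕ U) → ((U ⊕ (¬(X ⊕ Y) → U)) ↔ (X ⊕ (Y → U)))) = False → False = True
((U ↔ X) ⊕ Y) → ((U ∧ (X ↔ U)) → ((Y ⊕ U) → ((U ⊕ (¬(X ⊕ Y) → U)) ↔ (X ⊕ (Y → U))))) = True → True = True

True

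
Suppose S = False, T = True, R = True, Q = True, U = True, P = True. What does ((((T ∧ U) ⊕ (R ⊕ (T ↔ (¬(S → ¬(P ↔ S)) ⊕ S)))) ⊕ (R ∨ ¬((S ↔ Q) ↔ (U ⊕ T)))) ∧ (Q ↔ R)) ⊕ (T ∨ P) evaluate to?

Substituting S=False, T=True, R=True, Q=True, U=True, P=True:
T ∧ U = True ∧ True = True
P ↔ S = True ↔ False = False
¬(P ↔ S) = ¬False = True
S → ¬(P ↔ S) = False → True = True
¬(S → ¬(P ↔ S)) = ¬True = False
¬(S → ¬(P ↔ S)) ⊕ S = False ⊕ False = False
T ↔ (¬(S → ¬(P ↔ S)) ⊕ S) = True ↔ False = False
R ⊕ (T ↔ (¬(S → ¬(P ↔ S)) ⊕ S)) = True ⊕ False = True
(T ∧ U) ⊕ (R ⊕ (T ↔ (¬(S → ¬(P ↔ S)) ⊕ S))) = True ⊕ True = False
S ↔ Q = False ↔ True = False
U ⊕ T = True ⊕ True = False
(S ↔ Q) ↔ (U ⊕ T) = False ↔ False = True
¬((S ↔ Q) ↔ (U ⊕ T)) = ¬True = False
R ∨ ¬((S ↔ Q) ↔ (U ⊕ T)) = True ∨ False = True
((T ∧ U) ⊕ (R ⊕ (T ↔ (¬(S → ¬(P ↔ S)) ⊕ S)))) ⊕ (R ∨ ¬((S ↔ Q) ↔ (U ⊕ T))) = False ⊕ True = True
Q ↔ R = True ↔ True = True
(((T ∧ U) ⊕ (R ⊕ (T ↔ (¬(S → ¬(P ↔ S)) ⊕ S)))) ⊕ (R ∨ ¬((S ↔ Q) ↔ (U ⊕ T)))) ∧ (Q ↔ R) = True ∧ True = True
T ∨ P = True ∨ True = True
((((T ∧ U) ⊕ (R ⊕ (T ↔ (¬(S → ¬(P ↔ S)) ⊕ S)))) ⊕ (R ∨ ¬((S ↔ Q) ↔ (U ⊕ T)))) ∧ (Q ↔ R)) ⊕ (T ∨ P) = True ⊕ True = False

False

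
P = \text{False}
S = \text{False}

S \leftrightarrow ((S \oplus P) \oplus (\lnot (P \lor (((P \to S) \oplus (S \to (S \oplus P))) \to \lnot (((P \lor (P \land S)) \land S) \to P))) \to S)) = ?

\text{False}

S \oplus P = \text{False} \oplus \text{False} = \text{False}
P \to S = \text{False} \to \text{False} = \text{True}
S \oplus P = \text{False} \oplus \text{False} = \text{False}
S \to (S \oplus P) = \text{False} \to \text{False} = \text{True}
(P \to S) \oplus (S \to (S \oplus P)) = \text{True} \oplus \text{True} = \text{False}
P \land S = \text{False} \land \text{False} = \text{False}
P \lor (P \land S) = \text{False} \lor \text{False} = \text{False}
(P \lor (P \land S)) \land S = \text{False} \land \text{False} = \text{False}
((P \lor (P \land S)) \land S) \to P = \text{False} \to \text{False} = \text{True}
\lnot (((P \lor (P \land S)) \land S) \to P) = \lnot \text{True} = \text{False}
((P \to S) \oplus (S \to (S \oplus P))) \to \lnot (((P \lor (P \land S)) \land S) \to P) = \text{False} \to \text{False} = \text{True}
P \lor (((P \to S) \oplus (S \to (S \oplus P))) \to \lnot (((P \lor (P \land S)) \land S) \to P)) = \text{False} \lor \text{True} = \text{True}
\lnot (P \lor (((P \to S) \oplus (S \to (S \oplus P))) \to \lnot (((P \lor (P \land S)) \land S) \to P))) = \lnot \text{True} = \text{False}
\lnot (P \lor (((P \to S) \oplus (S \to (S \oplus P))) \to \lnot (((P \lor (P \land S)) \land S) \to P))) \to S = \text{False} \to \text{False} = \text{True}
(S \oplus P) \oplus (\lnot (P \lor (((P \to S) \oplus (S \to (S \oplus P))) \to \lnot (((P \lor (P \land S)) \land S) \to P))) \to S) = \text{False} \oplus \text{True} = \text{True}
S \leftrightarrow ((S \oplus P) \oplus (\lnot (P \lor (((P \to S) \oplus (S \to (S \oplus P))) \to \lnot (((P \lor (P \land S)) \land S) \to P))) \to S)) = \text{False} \leftrightarrow \text{True} = \text{False}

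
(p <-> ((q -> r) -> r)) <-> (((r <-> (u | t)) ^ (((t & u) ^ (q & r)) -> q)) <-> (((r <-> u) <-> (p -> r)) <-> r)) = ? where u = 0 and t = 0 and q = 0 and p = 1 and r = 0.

q -> r = 0 -> 0 = 1
(q -> r) -> r = 1 -> 0 = 0
p <-> ((q -> r) -> r) = 1 <-> 0 = 0
u | t = 0 | 0 = 0
r <-> (u | t) = 0 <-> 0 = 1
t & u = 0 & 0 = 0
q & r = 0 & 0 = 0
(t & u) ^ (q & r) = 0 ^ 0 = 0
((t & u) ^ (q & r)) -> q = 0 -> 0 = 1
(r <-> (u | t)) ^ (((t & u) ^ (q & r)) -> q) = 1 ^ 1 = 0
r <-> u = 0 <-> 0 = 1
p -> r = 1 -> 0 = 0
(r <-> u) <-> (p -> r) = 1 <-> 0 = 0
((r <-> u) <-> (p -> r)) <-> r = 0 <-> 0 = 1
((r <-> (u | t)) ^ (((t & u) ^ (q & r)) -> q)) <-> (((r <-> u) <-> (p -> r)) <-> r) = 0 <-> 1 = 0
(p <-> ((q -> r) -> r)) <-> (((r <-> (u | t)) ^ (((t & u) ^ (q & r)) -> q)) <-> (((r <-> u) <-> (p -> r)) <-> r)) = 0 <-> 0 = 1

1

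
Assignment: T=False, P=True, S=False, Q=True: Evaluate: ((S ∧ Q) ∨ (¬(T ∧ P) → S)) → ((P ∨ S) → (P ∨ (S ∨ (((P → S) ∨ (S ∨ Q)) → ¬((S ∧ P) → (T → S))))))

S ∧ Q = False ∧ True = False
T ∧ P = False ∧ True = False
¬(T ∧ P) = ¬False = True
¬(T ∧ P) → S = True → False = False
(S ∧ Q) ∨ (¬(T ∧ P) → S) = False ∨ False = False
P ∨ S = True ∨ False = True
P → S = True → False = False
S ∨ Q = False ∨ True = True
(P → S) ∨ (S ∨ Q) = False ∨ True = True
S ∧ P = False ∧ True = False
T → S = False → False = True
(S ∧ P) → (T → S) = False → True = True
¬((S ∧ P) → (T → S)) = ¬True = False
((P → S) ∨ (S ∨ Q)) → ¬((S ∧ P) → (T → S)) = True → False = False
S ∨ (((P → S) ∨ (S ∨ Q)) → ¬((S ∧ P) → (T → S))) = False ∨ False = False
P ∨ (S ∨ (((P → S) ∨ (S ∨ Q)) → ¬((S ∧ P) → (T → S)))) = True ∨ False = True
(P ∨ S) → (P ∨ (S ∨ (((P → S) ∨ (S ∨ Q)) → ¬((S ∧ P) → (T → S))))) = True → True = True
((S ∧ Q) ∨ (¬(T ∧ P) → S)) → ((P ∨ S) → (P ∨ (S ∨ (((P → S) ∨ (S ∨ Q)) → ¬((S ∧ P) → (T → S)))))) = False → True = True

True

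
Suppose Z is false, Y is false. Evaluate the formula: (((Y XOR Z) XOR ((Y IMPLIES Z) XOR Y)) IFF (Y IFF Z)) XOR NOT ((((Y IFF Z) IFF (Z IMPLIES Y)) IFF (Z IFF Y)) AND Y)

Y XOR Z = F XOR F = F
Y IMPLIES Z = F IMPLIES F = T
(Y IMPLIES Z) XOR Y = T XOR F = T
(Y XOR Z) XOR ((Y IMPLIES Z) XOR Y) = F XOR T = T
Y IFF Z = F IFF F = T
((Y XOR Z) XOR ((Y IMPLIES Z) XOR Y)) IFF (Y IFF Z) = T IFF T = T
Y IFF Z = F IFF F = T
Z IMPLIES Y = F IMPLIES F = T
(Y IFF Z) IFF (Z IMPLIES Y) = T IFF T = T
Z IFF Y = F IFF F = T
((Y IFF Z) IFF (Z IMPLIES Y)) IFF (Z IFF Y) = T IFF T = T
(((Y IFF Z) IFF (Z IMPLIES Y)) IFF (Z IFF Y)) AND Y = T AND F = F
NOT ((((Y IFF Z) IFF (Z IMPLIES Y)) IFF (Z IFF Y)) AND Y) = NOT F = T
(((Y XOR Z) XOR ((Y IMPLIES Z) XOR Y)) IFF (Y IFF Z)) XOR NOT ((((Y IFF Z) IFF (Z IMPLIES Y)) IFF (Z IFF Y)) AND Y) = T XOR T = F

F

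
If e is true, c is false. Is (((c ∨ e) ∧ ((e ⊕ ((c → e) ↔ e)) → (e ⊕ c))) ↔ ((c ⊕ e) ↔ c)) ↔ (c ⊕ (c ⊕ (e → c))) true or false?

c ∨ e = False ∨ True = True
c → e = False → True = True
(c → e) ↔ e = True ↔ True = True
e ⊕ ((c → e) ↔ e) = True ⊕ True = False
e ⊕ c = True ⊕ False = True
(e ⊕ ((c → e) ↔ e)) → (e ⊕ c) = False → True = True
(c ∨ e) ∧ ((e ⊕ ((c → e) ↔ e)) → (e ⊕ c)) = True ∧ True = True
c ⊕ e = False ⊕ True = True
(c ⊕ e) ↔ c = True ↔ False = False
((c ∨ e) ∧ ((e ⊕ ((c → e) ↔ e)) → (e ⊕ c))) ↔ ((c ⊕ e) ↔ c) = True ↔ False = False
e → c = True → False = False
c ⊕ (e → c) = False ⊕ False = False
c ⊕ (c ⊕ (e → c)) = False ⊕ False = False
(((c ∨ e) ∧ ((e ⊕ ((c → e) ↔ e)) → (e ⊕ c))) ↔ ((c ⊕ e) ↔ c)) ↔ (c ⊕ (c ⊕ (e → c))) = False ↔ False = True

True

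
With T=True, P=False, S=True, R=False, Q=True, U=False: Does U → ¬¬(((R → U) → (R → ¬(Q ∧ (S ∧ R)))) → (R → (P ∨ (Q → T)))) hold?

R → U = False → False = True
S ∧ R = True ∧ False = False
Q ∧ (S ∧ R) = True ∧ False = False
¬(Q ∧ (S ∧ R)) = ¬False = True
R → ¬(Q ∧ (S ∧ R)) = False → True = True
(R → U) → (R → ¬(Q ∧ (S ∧ R))) = True → True = True
Q → T = True → True = True
P ∨ (Q → T) = False ∨ True = True
R → (P ∨ (Q → T)) = False → True = True
((R → U) → (R → ¬(Q ∧ (S ∧ R)))) → (R → (P ∨ (Q → T))) = True → True = True
¬(((R → U) → (R → ¬(Q ∧ (S ∧ R)))) → (R → (P ∨ (Q → T)))) = ¬True = False
¬¬(((R → U) → (R → ¬(Q ∧ (S ∧ R)))) → (R → (P ∨ (Q → T)))) = ¬False = True
U → ¬¬(((R → U) → (R → ¬(Q ∧ (S ∧ R)))) → (R → (P ∨ (Q → T)))) = False → True = True

True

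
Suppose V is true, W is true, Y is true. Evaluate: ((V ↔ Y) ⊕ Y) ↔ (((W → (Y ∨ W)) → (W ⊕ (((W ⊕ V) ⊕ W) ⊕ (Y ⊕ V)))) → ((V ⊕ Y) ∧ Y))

V ↔ Y = True ↔ True = True
(V ↔ Y) ⊕ Y = True ⊕ True = False
Y ∨ W = True ∨ True = True
W → (Y ∨ W) = True → True = True
W ⊕ V = True ⊕ True = False
(W ⊕ V) ⊕ W = False ⊕ True = True
Y ⊕ V = True ⊕ True = False
((W ⊕ V) ⊕ W) ⊕ (Y ⊕ V) = True ⊕ False = True
W ⊕ (((W ⊕ V) ⊕ W) ⊕ (Y ⊕ V)) = True ⊕ True = False
(W → (Y ∨ W)) → (W ⊕ (((W ⊕ V) ⊕ W) ⊕ (Y ⊕ V))) = True → False = False
V ⊕ Y = True ⊕ True = False
(V ⊕ Y) ∧ Y = False ∧ True = False
((W → (Y ∨ W)) → (W ⊕ (((W ⊕ V) ⊕ W) ⊕ (Y ⊕ V)))) → ((V ⊕ Y) ∧ Y) = False → False = True
((V ↔ Y) ⊕ Y) ↔ (((W → (Y ∨ W)) → (W ⊕ (((W ⊕ V) ⊕ W) ⊕ (Y ⊕ V)))) → ((V ⊕ Y) ∧ Y)) = False ↔ True = False

False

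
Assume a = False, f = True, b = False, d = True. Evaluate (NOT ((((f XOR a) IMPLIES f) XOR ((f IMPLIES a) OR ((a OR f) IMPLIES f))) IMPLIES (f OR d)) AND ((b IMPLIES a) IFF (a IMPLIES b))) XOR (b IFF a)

True

f XOR a = True XOR False = True
(f XOR a) IMPLIES f = True IMPLIES True = True
f IMPLIES a = True IMPLIES False = False
a OR f = False OR True = True
(a OR f) IMPLIES f = True IMPLIES True = True
(f IMPLIES a) OR ((a OR f) IMPLIES f) = False OR True = True
((f XOR a) IMPLIES f) XOR ((f IMPLIES a) OR ((a OR f) IMPLIES f)) = True XOR True = False
f OR d = True OR True = True
(((f XOR a) IMPLIES f) XOR ((f IMPLIES a) OR ((a OR f) IMPLIES f))) IMPLIES (f OR d) = False IMPLIES True = True
NOT ((((f XOR a) IMPLIES f) XOR ((f IMPLIES a) OR ((a OR f) IMPLIES f))) IMPLIES (f OR d)) = NOT True = False
b IMPLIES a = False IMPLIES False = True
a IMPLIES b = False IMPLIES False = True
(b IMPLIES a) IFF (a IMPLIES b) = True IFF True = True
NOT ((((f XOR a) IMPLIES f) XOR ((f IMPLIES a) OR ((a OR f) IMPLIES f))) IMPLIES (f OR d)) AND ((b IMPLIES a) IFF (a IMPLIES b)) = False AND True = False
b IFF a = False IFF False = True
(NOT ((((f XOR a) IMPLIES f) XOR ((f IMPLIES a) OR ((a OR f) IMPLIES f))) IMPLIES (f OR d)) AND ((b IMPLIES a) IFF (a IMPLIES b))) XOR (b IFF a) = False XOR True = True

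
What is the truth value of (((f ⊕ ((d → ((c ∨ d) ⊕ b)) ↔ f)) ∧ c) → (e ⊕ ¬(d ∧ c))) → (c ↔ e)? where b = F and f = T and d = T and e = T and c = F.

Substituting b=F, f=T, d=T, e=T, c=F:
c ∨ d = F ∨ T = T
(c ∨ d) ⊕ b = T ⊕ F = T
d → ((c ∨ d) ⊕ b) = T → T = T
(d → ((c ∨ d) ⊕ b)) ↔ f = T ↔ T = T
f ⊕ ((d → ((c ∨ d) ⊕ b)) ↔ f) = T ⊕ T = F
(f ⊕ ((d → ((c ∨ d) ⊕ b)) ↔ f)) ∧ c = F ∧ F = F
d ∧ c = T ∧ F = F
¬(d ∧ c) = ¬F = T
e ⊕ ¬(d ∧ c) = T ⊕ T = F
((f ⊕ ((d → ((c ∨ d) ⊕ b)) ↔ f)) ∧ c) → (e ⊕ ¬(d ∧ c)) = F → F = T
c ↔ e = F ↔ T = F
(((f ⊕ ((d → ((c ∨ d) ⊕ b)) ↔ f)) ∧ c) → (e ⊕ ¬(d ∧ c))) → (c ↔ e) = T → F = F

F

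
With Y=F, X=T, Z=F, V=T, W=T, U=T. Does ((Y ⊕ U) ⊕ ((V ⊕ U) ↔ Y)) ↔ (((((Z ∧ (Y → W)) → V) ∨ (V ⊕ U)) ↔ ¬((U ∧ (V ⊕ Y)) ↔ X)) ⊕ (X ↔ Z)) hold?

Y ⊕ U = F ⊕ T = T
V ⊕ U = T ⊕ T = F
(V ⊕ U) ↔ Y = F ↔ F = T
(Y ⊕ U) ⊕ ((V ⊕ U) ↔ Y) = T ⊕ T = F
Y → W = F → T = T
Z ∧ (Y → W) = F ∧ T = F
(Z ∧ (Y → W)) → V = F → T = T
V ⊕ U = T ⊕ T = F
((Z ∧ (Y → W)) → V) ∨ (V ⊕ U) = T ∨ F = T
V ⊕ Y = T ⊕ F = T
U ∧ (V ⊕ Y) = T ∧ T = T
(U ∧ (V ⊕ Y)) ↔ X = T ↔ T = T
¬((U ∧ (V ⊕ Y)) ↔ X) = ¬T = F
(((Z ∧ (Y → W)) → V) ∨ (V ⊕ U)) ↔ ¬((U ∧ (V ⊕ Y)) ↔ X) = T ↔ F = F
X ↔ Z = T ↔ F = F
((((Z ∧ (Y → W)) → V) ∨ (V ⊕ U)) ↔ ¬((U ∧ (V ⊕ Y)) ↔ X)) ⊕ (X ↔ Z) = F ⊕ F = F
((Y ⊕ U) ⊕ ((V ⊕ U) ↔ Y)) ↔ (((((Z ∧ (Y → W)) → V) ∨ (V ⊕ U)) ↔ ¬((U ∧ (V ⊕ Y)) ↔ X)) ⊕ (X ↔ Z)) = F ↔ F = T

T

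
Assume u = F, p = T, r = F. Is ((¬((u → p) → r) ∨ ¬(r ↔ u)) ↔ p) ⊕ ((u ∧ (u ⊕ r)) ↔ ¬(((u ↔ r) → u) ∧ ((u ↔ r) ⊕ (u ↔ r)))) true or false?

T

u → p = F → T = T
(u → p) → r = T → F = F
¬((u → p) → r) = ¬F = T
r ↔ u = F ↔ F = T
¬(r ↔ u) = ¬T = F
¬((u → p) → r) ∨ ¬(r ↔ u) = T ∨ F = T
(¬((u → p) → r) ∨ ¬(r ↔ u)) ↔ p = T ↔ T = T
u ⊕ r = F ⊕ F = F
u ∧ (u ⊕ r) = F ∧ F = F
u ↔ r = F ↔ F = T
(u ↔ r) → u = T → F = F
u ↔ r = F ↔ F = T
u ↔ r = F ↔ F = T
(u ↔ r) ⊕ (u ↔ r) = T ⊕ T = F
((u ↔ r) → u) ∧ ((u ↔ r) ⊕ (u ↔ r)) = F ∧ F = F
¬(((u ↔ r) → u) ∧ ((u ↔ r) ⊕ (u ↔ r))) = ¬F = T
(u ∧ (u ⊕ r)) ↔ ¬(((u ↔ r) → u) ∧ ((u ↔ r) ⊕ (u ↔ r))) = F ↔ T = F
((¬((u → p) → r) ∨ ¬(r ↔ u)) ↔ p) ⊕ ((u ∧ (u ⊕ r)) ↔ ¬(((u ↔ r) → u) ∧ ((u ↔ r) ⊕ (u ↔ r)))) = T ⊕ F = T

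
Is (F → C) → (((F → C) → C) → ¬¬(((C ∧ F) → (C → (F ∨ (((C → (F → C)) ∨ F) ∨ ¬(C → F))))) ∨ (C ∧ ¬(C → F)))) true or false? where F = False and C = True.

True

F → C = False → True = True
F → C = False → True = True
(F → C) → C = True → True = True
C ∧ F = True ∧ False = False
F → C = False → True = True
C → (F → C) = True → True = True
(C → (F → C)) ∨ F = True ∨ False = True
C → F = True → False = False
¬(C → F) = ¬False = True
((C → (F → C)) ∨ F) ∨ ¬(C → F) = True ∨ True = True
F ∨ (((C → (F → C)) ∨ F) ∨ ¬(C → F)) = False ∨ True = True
C → (F ∨ (((C → (F → C)) ∨ F) ∨ ¬(C → F))) = True → True = True
(C ∧ F) → (C → (F ∨ (((C → (F → C)) ∨ F) ∨ ¬(C → F)))) = False → True = True
C → F = True → False = False
¬(C → F) = ¬False = True
C ∧ ¬(C → F) = True ∧ True = True
((C ∧ F) → (C → (F ∨ (((C → (F → C)) ∨ F) ∨ ¬(C → F))))) ∨ (C ∧ ¬(C → F)) = True ∨ True = True
¬(((C ∧ F) → (C → (F ∨ (((C → (F → C)) ∨ F) ∨ ¬(C → F))))) ∨ (C ∧ ¬(C → F))) = ¬True = False
¬¬(((C ∧ F) → (C → (F ∨ (((C → (F → C)) ∨ F) ∨ ¬(C → F))))) ∨ (C ∧ ¬(C → F))) = ¬False = True
((F → C) → C) → ¬¬(((C ∧ F) → (C → (F ∨ (((C → (F → C)) ∨ F) ∨ ¬(C → F))))) ∨ (C ∧ ¬(C → F))) = True → True = True
(F → C) → (((F → C) → C) → ¬¬(((C ∧ F) → (C → (F ∨ (((C → (F → C)) ∨ F) ∨ ¬(C → F))))) ∨ (C ∧ ¬(C → F)))) = True → True = True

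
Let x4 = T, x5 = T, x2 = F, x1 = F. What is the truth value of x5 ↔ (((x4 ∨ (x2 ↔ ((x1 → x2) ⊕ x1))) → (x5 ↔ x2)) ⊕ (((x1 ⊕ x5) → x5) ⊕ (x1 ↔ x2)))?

x1 → x2 = F → F = T
(x1 → x2) ⊕ x1 = T ⊕ F = T
x2 ↔ ((x1 → x2) ⊕ x1) = F ↔ T = F
x4 ∨ (x2 ↔ ((x1 → x2) ⊕ x1)) = T ∨ F = T
x5 ↔ x2 = T ↔ F = F
(x4 ∨ (x2 ↔ ((x1 → x2) ⊕ x1))) → (x5 ↔ x2) = T → F = F
x1 ⊕ x5 = F ⊕ T = T
(x1 ⊕ x5) → x5 = T → T = T
x1 ↔ x2 = F ↔ F = T
((x1 ⊕ x5) → x5) ⊕ (x1 ↔ x2) = T ⊕ T = F
((x4 ∨ (x2 ↔ ((x1 → x2) ⊕ x1))) → (x5 ↔ x2)) ⊕ (((x1 ⊕ x5) → x5) ⊕ (x1 ↔ x2)) = F ⊕ F = F
x5 ↔ (((x4 ∨ (x2 ↔ ((x1 → x2) ⊕ x1))) → (x5 ↔ x2)) ⊕ (((x1 ⊕ x5) → x5) ⊕ (x1 ↔ x2))) = T ↔ F = F

F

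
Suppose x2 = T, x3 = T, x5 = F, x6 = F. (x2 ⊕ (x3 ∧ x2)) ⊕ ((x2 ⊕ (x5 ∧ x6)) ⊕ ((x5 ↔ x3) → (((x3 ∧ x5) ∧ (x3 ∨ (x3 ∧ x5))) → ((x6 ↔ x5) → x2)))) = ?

F

x3 ∧ x2 = T ∧ T = T
x2 ⊕ (x3 ∧ x2) = T ⊕ T = F
x5 ∧ x6 = F ∧ F = F
x2 ⊕ (x5 ∧ x6) = T ⊕ F = T
x5 ↔ x3 = F ↔ T = F
x3 ∧ x5 = T ∧ F = F
x3 ∧ x5 = T ∧ F = F
x3 ∨ (x3 ∧ x5) = T ∨ F = T
(x3 ∧ x5) ∧ (x3 ∨ (x3 ∧ x5)) = F ∧ T = F
x6 ↔ x5 = F ↔ F = T
(x6 ↔ x5) → x2 = T → T = T
((x3 ∧ x5) ∧ (x3 ∨ (x3 ∧ x5))) → ((x6 ↔ x5) → x2) = F → T = T
(x5 ↔ x3) → (((x3 ∧ x5) ∧ (x3 ∨ (x3 ∧ x5))) → ((x6 ↔ x5) → x2)) = F → T = T
(x2 ⊕ (x5 ∧ x6)) ⊕ ((x5 ↔ x3) → (((x3 ∧ x5) ∧ (x3 ∨ (x3 ∧ x5))) → ((x6 ↔ x5) → x2))) = T ⊕ T = F
(x2 ⊕ (x3 ∧ x2)) ⊕ ((x2 ⊕ (x5 ∧ x6)) ⊕ ((x5 ↔ x3) → (((x3 ∧ x5) ∧ (x3 ∨ (x3 ∧ x5))) → ((x6 ↔ x5) → x2)))) = F ⊕ F = F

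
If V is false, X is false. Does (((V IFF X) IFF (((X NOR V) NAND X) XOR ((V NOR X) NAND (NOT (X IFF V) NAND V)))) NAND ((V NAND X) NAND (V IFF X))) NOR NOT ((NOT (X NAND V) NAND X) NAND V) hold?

false

V IFF X = false IFF false = true
X NOR V = false NOR false = true
(X NOR V) NAND X = true NAND false = true
V NOR X = false NOR false = true
X IFF V = false IFF false = true
NOT (X IFF V) = NOT true = false
NOT (X IFF V) NAND V = false NAND false = true
(V NOR X) NAND (NOT (X IFF V) NAND V) = true NAND true = false
((X NOR V) NAND X) XOR ((V NOR X) NAND (NOT (X IFF V) NAND V)) = true XOR false = true
(V IFF X) IFF (((X NOR V) NAND X) XOR ((V NOR X) NAND (NOT (X IFF V) NAND V))) = true IFF true = true
V NAND X = false NAND false = true
V IFF X = false IFF false = true
(V NAND X) NAND (V IFF X) = true NAND true = false
((V IFF X) IFF (((X NOR V) NAND X) XOR ((V NOR X) NAND (NOT (X IFF V) NAND V)))) NAND ((V NAND X) NAND (V IFF X)) = true NAND false = true
X NAND V = false NAND false = true
NOT (X NAND V) = NOT true = false
NOT (X NAND V) NAND X = false NAND false = true
(NOT (X NAND V) NAND X) NAND V = true NAND false = true
NOT ((NOT (X NAND V) NAND X) NAND V) = NOT true = false
(((V IFF X) IFF (((X NOR V) NAND X) XOR ((V NOR X) NAND (NOT (X IFF V) NAND V)))) NAND ((V NAND X) NAND (V IFF X))) NOR NOT ((NOT (X NAND V) NAND X) NAND V) = true NOR false = false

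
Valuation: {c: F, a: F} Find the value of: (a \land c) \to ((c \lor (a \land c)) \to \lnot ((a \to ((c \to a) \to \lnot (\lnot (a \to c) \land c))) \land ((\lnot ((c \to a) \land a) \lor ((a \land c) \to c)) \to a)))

a \land c = F \land F = F
a \land c = F \land F = F
c \lor (a \land c) = F \lor F = F
c \to a = F \to F = T
a \to c = F \to F = T
\lnot (a \to c) = \lnot T = F
\lnot (a \to c) \land c = F \land F = F
\lnot (\lnot (a \to c) \land c) = \lnot F = T
(c \to a) \to \lnot (\lnot (a \to c) \land c) = T \to T = T
a \to ((c \to a) \to \lnot (\lnot (a \to c) \land c)) = F \to T = T
c \to a = F \to F = T
(c \to a) \land a = T \land F = F
\lnot ((c \to a) \land a) = \lnot F = T
a \land c = F \land F = F
(a \land c) \to c = F \to F = T
\lnot ((c \to a) \land a) \lor ((a \land c) \to c) = T \lor T = T
(\lnot ((c \to a) \land a) \lor ((a \land c) \to c)) \to a = T \to F = F
(a \to ((c \to a) \to \lnot (\lnot (a \to c) \land c))) \land ((\lnot ((c \to a) \land a) \lor ((a \land c) \to c)) \to a) = T \land F = F
\lnot ((a \to ((c \to a) \to \lnot (\lnot (a \to c) \land c))) \land ((\lnot ((c \to a) \land a) \lor ((a \land c) \to c)) \to a)) = \lnot F = T
(c \lor (a \land c)) \to \lnot ((a \to ((c \to a) \to \lnot (\lnot (a \to c) \land c))) \land ((\lnot ((c \to a) \land a) \lor ((a \land c) \to c)) \to a)) = F \to T = T
(a \land c) \to ((c \lor (a \land c)) \to \lnot ((a \to ((c \to a) \to \lnot (\lnot (a \to c) \land c))) \land ((\lnot ((c \to a) \land a) \lor ((a \land c) \to c)) \to a))) = F \to T = T

T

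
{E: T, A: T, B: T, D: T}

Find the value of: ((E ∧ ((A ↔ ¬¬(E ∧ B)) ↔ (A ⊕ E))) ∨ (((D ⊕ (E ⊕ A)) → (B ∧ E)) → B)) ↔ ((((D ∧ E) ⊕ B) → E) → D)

T

E ∧ B = T ∧ T = T
¬(E ∧ B) = ¬T = F
¬¬(E ∧ B) = ¬F = T
A ↔ ¬¬(E ∧ B) = T ↔ T = T
A ⊕ E = T ⊕ T = F
(A ↔ ¬¬(E ∧ B)) ↔ (A ⊕ E) = T ↔ F = F
E ∧ ((A ↔ ¬¬(E ∧ B)) ↔ (A ⊕ E)) = T ∧ F = F
E ⊕ A = T ⊕ T = F
D ⊕ (E ⊕ A) = T ⊕ F = T
B ∧ E = T ∧ T = T
(D ⊕ (E ⊕ A)) → (B ∧ E) = T → T = T
((D ⊕ (E ⊕ A)) → (B ∧ E)) → B = T → T = T
(E ∧ ((A ↔ ¬¬(E ∧ B)) ↔ (A ⊕ E))) ∨ (((D ⊕ (E ⊕ A)) → (B ∧ E)) → B) = F ∨ T = T
D ∧ E = T ∧ T = T
(D ∧ E) ⊕ B = T ⊕ T = F
((D ∧ E) ⊕ B) → E = F → T = T
(((D ∧ E) ⊕ B) → E) → D = T → T = T
((E ∧ ((A ↔ ¬¬(E ∧ B)) ↔ (A ⊕ E))) ∨ (((D ⊕ (E ⊕ A)) → (B ∧ E)) → B)) ↔ ((((D ∧ E) ⊕ B) → E) → D) = T ↔ T = T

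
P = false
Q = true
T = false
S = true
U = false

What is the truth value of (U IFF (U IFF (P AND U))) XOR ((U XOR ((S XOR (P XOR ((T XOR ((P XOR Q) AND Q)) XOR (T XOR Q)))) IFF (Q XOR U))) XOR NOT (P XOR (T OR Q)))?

Substituting P=false, Q=true, T=false, S=true, U=false:
P AND U = false AND false = false
U IFF (P AND U) = false IFF false = true
U IFF (U IFF (P AND U)) = false IFF true = false
P XOR Q = false XOR true = true
(P XOR Q) AND Q = true AND true = true
T XOR ((P XOR Q) AND Q) = false XOR true = true
T XOR Q = false XOR true = true
(T XOR ((P XOR Q) AND Q)) XOR (T XOR Q) = true XOR true = false
P XOR ((T XOR ((P XOR Q) AND Q)) XOR (T XOR Q)) = false XOR false = false
S XOR (P XOR ((T XOR ((P XOR Q) AND Q)) XOR (T XOR Q))) = true XOR false = true
Q XOR U = true XOR false = true
(S XOR (P XOR ((T XOR ((P XOR Q) AND Q)) XOR (T XOR Q)))) IFF (Q XOR U) = true IFF true = true
U XOR ((S XOR (P XOR ((T XOR ((P XOR Q) AND Q)) XOR (T XOR Q)))) IFF (Q XOR U)) = false XOR true = true
T OR Q = false OR true = true
P XOR (T OR Q) = false XOR true = true
NOT (P XOR (T OR Q)) = NOT true = false
(U XOR ((S XOR (P XOR ((T XOR ((P XOR Q) AND Q)) XOR (T XOR Q)))) IFF (Q XOR U))) XOR NOT (P XOR (T OR Q)) = true XOR false = true
(U IFF (U IFF (P AND U))) XOR ((U XOR ((S XOR (P XOR ((T XOR ((P XOR Q) AND Q)) XOR (T XOR Q)))) IFF (Q XOR U))) XOR NOT (P XOR (T OR Q))) = false XOR true = true

true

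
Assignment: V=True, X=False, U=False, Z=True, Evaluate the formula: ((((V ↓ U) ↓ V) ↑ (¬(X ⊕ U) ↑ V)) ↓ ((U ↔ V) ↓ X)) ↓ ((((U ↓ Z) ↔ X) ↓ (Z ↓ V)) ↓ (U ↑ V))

V ↓ U = True ↓ False = False
(V ↓ U) ↓ V = False ↓ True = False
X ⊕ U = False ⊕ False = False
¬(X ⊕ U) = ¬False = True
¬(X ⊕ U) ↑ V = True ↑ True = False
((V ↓ U) ↓ V) ↑ (¬(X ⊕ U) ↑ V) = False ↑ False = True
U ↔ V = False ↔ True = False
(U ↔ V) ↓ X = False ↓ False = True
(((V ↓ U) ↓ V) ↑ (¬(X ⊕ U) ↑ V)) ↓ ((U ↔ V) ↓ X) = True ↓ True = False
U ↓ Z = False ↓ True = False
(U ↓ Z) ↔ X = False ↔ False = True
Z ↓ V = True ↓ True = False
((U ↓ Z) ↔ X) ↓ (Z ↓ V) = True ↓ False = False
U ↑ V = False ↑ True = True
(((U ↓ Z) ↔ X) ↓ (Z ↓ V)) ↓ (U ↑ V) = False ↓ True = False
((((V ↓ U) ↓ V) ↑ (¬(X ⊕ U) ↑ V)) ↓ ((U ↔ V) ↓ X)) ↓ ((((U ↓ Z) ↔ X) ↓ (Z ↓ V)) ↓ (U ↑ V)) = False ↓ False = True

True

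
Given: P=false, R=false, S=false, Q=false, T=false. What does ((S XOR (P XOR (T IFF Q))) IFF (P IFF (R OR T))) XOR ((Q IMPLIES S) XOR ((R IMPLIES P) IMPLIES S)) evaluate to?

Substituting P=false, R=false, S=false, Q=false, T=false:
T IFF Q = false IFF false = true
P XOR (T IFF Q) = false XOR true = true
S XOR (P XOR (T IFF Q)) = false XOR true = true
R OR T = false OR false = false
P IFF (R OR T) = false IFF false = true
(S XOR (P XOR (T IFF Q))) IFF (P IFF (R OR T)) = true IFF true = true
Q IMPLIES S = false IMPLIES false = true
R IMPLIES P = false IMPLIES false = true
(R IMPLIES P) IMPLIES S = true IMPLIES false = false
(Q IMPLIES S) XOR ((R IMPLIES P) IMPLIES S) = true XOR false = true
((S XOR (P XOR (T IFF Q))) IFF (P IFF (R OR T))) XOR ((Q IMPLIES S) XOR ((R IMPLIES P) IMPLIES S)) = true XOR true = false

false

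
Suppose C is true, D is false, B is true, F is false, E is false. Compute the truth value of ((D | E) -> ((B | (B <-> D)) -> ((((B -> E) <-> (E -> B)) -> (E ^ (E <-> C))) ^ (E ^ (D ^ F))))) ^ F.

D | E = 0 | 0 = 0
B <-> D = 1 <-> 0 = 0
B | (B <-> D) = 1 | 0 = 1
B -> E = 1 -> 0 = 0
E -> B = 0 -> 1 = 1
(B -> E) <-> (E -> B) = 0 <-> 1 = 0
E <-> C = 0 <-> 1 = 0
E ^ (E <-> C) = 0 ^ 0 = 0
((B -> E) <-> (E -> B)) -> (E ^ (E <-> C)) = 0 -> 0 = 1
D ^ F = 0 ^ 0 = 0
E ^ (D ^ F) = 0 ^ 0 = 0
(((B -> E) <-> (E -> B)) -> (E ^ (E <-> C))) ^ (E ^ (D ^ F)) = 1 ^ 0 = 1
(B | (B <-> D)) -> ((((B -> E) <-> (E -> B)) -> (E ^ (E <-> C))) ^ (E ^ (D ^ F))) = 1 -> 1 = 1
(D | E) -> ((B | (B <-> D)) -> ((((B -> E) <-> (E -> B)) -> (E ^ (E <-> C))) ^ (E ^ (D ^ F)))) = 0 -> 1 = 1
((D | E) -> ((B | (B <-> D)) -> ((((B -> E) <-> (E -> B)) -> (E ^ (E <-> C))) ^ (E ^ (D ^ F))))) ^ F = 1 ^ 0 = 1

1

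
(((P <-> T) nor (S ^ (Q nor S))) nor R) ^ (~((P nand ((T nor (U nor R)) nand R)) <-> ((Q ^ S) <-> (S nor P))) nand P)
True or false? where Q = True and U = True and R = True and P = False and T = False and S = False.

True

P <-> T = False <-> False = True
Q nor S = True nor False = False
S ^ (Q nor S) = False ^ False = False
(P <-> T) nor (S ^ (Q nor S)) = True nor False = False
((P <-> T) nor (S ^ (Q nor S))) nor R = False nor True = False
U nor R = True nor True = False
T nor (U nor R) = False nor False = True
(T nor (U nor R)) nand R = True nand True = False
P nand ((T nor (U nor R)) nand R) = False nand False = True
Q ^ S = True ^ False = True
S nor P = False nor False = True
(Q ^ S) <-> (S nor P) = True <-> True = True
(P nand ((T nor (U nor R)) nand R)) <-> ((Q ^ S) <-> (S nor P)) = True <-> True = True
~((P nand ((T nor (U nor R)) nand R)) <-> ((Q ^ S) <-> (S nor P))) = ~True = False
~((P nand ((T nor (U nor R)) nand R)) <-> ((Q ^ S) <-> (S nor P))) nand P = False nand False = True
(((P <-> T) nor (S ^ (Q nor S))) nor R) ^ (~((P nand ((T nor (U nor R)) nand R)) <-> ((Q ^ S) <-> (S nor P))) nand P) = False ^ True = True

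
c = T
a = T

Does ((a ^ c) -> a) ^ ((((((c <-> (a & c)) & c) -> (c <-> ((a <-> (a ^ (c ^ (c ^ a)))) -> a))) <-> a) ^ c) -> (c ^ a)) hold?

a ^ c = T ^ T = F
(a ^ c) -> a = F -> T = T
a & c = T & T = T
c <-> (a & c) = T <-> T = T
(c <-> (a & c)) & c = T & T = T
c ^ a = T ^ T = F
c ^ (c ^ a) = T ^ F = T
a ^ (c ^ (c ^ a)) = T ^ T = F
a <-> (a ^ (c ^ (c ^ a))) = T <-> F = F
(a <-> (a ^ (c ^ (c ^ a)))) -> a = F -> T = T
c <-> ((a <-> (a ^ (c ^ (c ^ a)))) -> a) = T <-> T = T
((c <-> (a & c)) & c) -> (c <-> ((a <-> (a ^ (c ^ (c ^ a)))) -> a)) = T -> T = T
(((c <-> (a & c)) & c) -> (c <-> ((a <-> (a ^ (c ^ (c ^ a)))) -> a))) <-> a = T <-> T = T
((((c <-> (a & c)) & c) -> (c <-> ((a <-> (a ^ (c ^ (c ^ a)))) -> a))) <-> a) ^ c = T ^ T = F
c ^ a = T ^ T = F
(((((c <-> (a & c)) & c) -> (c <-> ((a <-> (a ^ (c ^ (c ^ a)))) -> a))) <-> a) ^ c) -> (c ^ a) = F -> F = T
((a ^ c) -> a) ^ ((((((c <-> (a & c)) & c) -> (c <-> ((a <-> (a ^ (c ^ (c ^ a)))) -> a))) <-> a) ^ c) -> (c ^ a)) = T ^ T = F

F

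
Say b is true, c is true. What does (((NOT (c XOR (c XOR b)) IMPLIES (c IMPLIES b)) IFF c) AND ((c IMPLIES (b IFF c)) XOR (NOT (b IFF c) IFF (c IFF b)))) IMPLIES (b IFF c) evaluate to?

true

c XOR b = true XOR true = false
c XOR (c XOR b) = true XOR false = true
NOT (c XOR (c XOR b)) = NOT true = false
c IMPLIES b = true IMPLIES true = true
NOT (c XOR (c XOR b)) IMPLIES (c IMPLIES b) = false IMPLIES true = true
(NOT (c XOR (c XOR b)) IMPLIES (c IMPLIES b)) IFF c = true IFF true = true
b IFF c = true IFF true = true
c IMPLIES (b IFF c) = true IMPLIES true = true
b IFF c = true IFF true = true
NOT (b IFF c) = NOT true = false
c IFF b = true IFF true = true
NOT (b IFF c) IFF (c IFF b) = false IFF true = false
(c IMPLIES (b IFF c)) XOR (NOT (b IFF c) IFF (c IFF b)) = true XOR false = true
((NOT (c XOR (c XOR b)) IMPLIES (c IMPLIES b)) IFF c) AND ((c IMPLIES (b IFF c)) XOR (NOT (b IFF c) IFF (c IFF b))) = true AND true = true
b IFF c = true IFF true = true
(((NOT (c XOR (c XOR b)) IMPLIES (c IMPLIES b)) IFF c) AND ((c IMPLIES (b IFF c)) XOR (NOT (b IFF c) IFF (c IFF b)))) IMPLIES (b IFF c) = true IMPLIES true = true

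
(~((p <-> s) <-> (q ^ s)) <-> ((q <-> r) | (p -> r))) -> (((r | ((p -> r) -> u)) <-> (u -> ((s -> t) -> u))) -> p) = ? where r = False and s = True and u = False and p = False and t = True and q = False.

p <-> s = False <-> True = False
q ^ s = False ^ True = True
(p <-> s) <-> (q ^ s) = False <-> True = False
~((p <-> s) <-> (q ^ s)) = ~False = True
q <-> r = False <-> False = True
p -> r = False -> False = True
(q <-> r) | (p -> r) = True | True = True
~((p <-> s) <-> (q ^ s)) <-> ((q <-> r) | (p -> r)) = True <-> True = True
p -> r = False -> False = True
(p -> r) -> u = True -> False = False
r | ((p -> r) -> u) = False | False = False
s -> t = True -> True = True
(s -> t) -> u = True -> False = False
u -> ((s -> t) -> u) = False -> False = True
(r | ((p -> r) -> u)) <-> (u -> ((s -> t) -> u)) = False <-> True = False
((r | ((p -> r) -> u)) <-> (u -> ((s -> t) -> u))) -> p = False -> False = True
(~((p <-> s) <-> (q ^ s)) <-> ((q <-> r) | (p -> r))) -> (((r | ((p -> r) -> u)) <-> (u -> ((s -> t) -> u))) -> p) = True -> True = True

True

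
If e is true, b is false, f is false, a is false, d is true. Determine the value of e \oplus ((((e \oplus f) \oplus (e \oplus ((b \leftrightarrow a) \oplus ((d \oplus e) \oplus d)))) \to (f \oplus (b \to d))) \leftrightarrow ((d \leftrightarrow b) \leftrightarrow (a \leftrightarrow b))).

e \oplus f = \text{True} \oplus \text{False} = \text{True}
b \leftrightarrow a = \text{False} \leftrightarrow \text{False} = \text{True}
d \oplus e = \text{True} \oplus \text{True} = \text{False}
(d \oplus e) \oplus d = \text{False} \oplus \text{True} = \text{True}
(b \leftrightarrow a) \oplus ((d \oplus e) \oplus d) = \text{True} \oplus \text{True} = \text{False}
e \oplus ((b \leftrightarrow a) \oplus ((d \oplus e) \oplus d)) = \text{True} \oplus \text{False} = \text{True}
(e \oplus f) \oplus (e \oplus ((b \leftrightarrow a) \oplus ((d \oplus e) \oplus d))) = \text{True} \oplus \text{True} = \text{False}
b \to d = \text{False} \to \text{True} = \text{True}
f \oplus (b \to d) = \text{False} \oplus \text{True} = \text{True}
((e \oplus f) \oplus (e \oplus ((b \leftrightarrow a) \oplus ((d \oplus e) \oplus d)))) \to (f \oplus (b \to d)) = \text{False} \to \text{True} = \text{True}
d \leftrightarrow b = \text{True} \leftrightarrow \text{False} = \text{False}
a \leftrightarrow b = \text{False} \leftrightarrow \text{False} = \text{True}
(d \leftrightarrow b) \leftrightarrow (a \leftrightarrow b) = \text{False} \leftrightarrow \text{True} = \text{False}
(((e \oplus f) \oplus (e \oplus ((b \leftrightarrow a) \oplus ((d \oplus e) \oplus d)))) \to (f \oplus (b \to d))) \leftrightarrow ((d \leftrightarrow b) \leftrightarrow (a \leftrightarrow b)) = \text{True} \leftrightarrow \text{False} = \text{False}
e \oplus ((((e \oplus f) \oplus (e \oplus ((b \leftrightarrow a) \oplus ((d \oplus e) \oplus d)))) \to (f \oplus (b \to d))) \leftrightarrow ((d \leftrightarrow b) \leftrightarrow (a \leftrightarrow b))) = \text{True} \oplus \text{False} = \text{True}

\text{True}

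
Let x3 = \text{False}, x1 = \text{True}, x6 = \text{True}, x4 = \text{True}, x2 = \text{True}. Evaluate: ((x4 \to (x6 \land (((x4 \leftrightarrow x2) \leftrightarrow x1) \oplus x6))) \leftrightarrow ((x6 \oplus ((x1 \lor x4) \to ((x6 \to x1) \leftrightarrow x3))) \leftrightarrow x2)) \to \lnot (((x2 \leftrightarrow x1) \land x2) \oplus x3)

\text{True}

x4 \leftrightarrow x2 = \text{True} \leftrightarrow \text{True} = \text{True}
(x4 \leftrightarrow x2) \leftrightarrow x1 = \text{True} \leftrightarrow \text{True} = \text{True}
((x4 \leftrightarrow x2) \leftrightarrow x1) \oplus x6 = \text{True} \oplus \text{True} = \text{False}
x6 \land (((x4 \leftrightarrow x2) \leftrightarrow x1) \oplus x6) = \text{True} \land \text{False} = \text{False}
x4 \to (x6 \land (((x4 \leftrightarrow x2) \leftrightarrow x1) \oplus x6)) = \text{True} \to \text{False} = \text{False}
x1 \lor x4 = \text{True} \lor \text{True} = \text{True}
x6 \to x1 = \text{True} \to \text{True} = \text{True}
(x6 \to x1) \leftrightarrow x3 = \text{True} \leftrightarrow \text{False} = \text{False}
(x1 \lor x4) \to ((x6 \to x1) \leftrightarrow x3) = \text{True} \to \text{False} = \text{False}
x6 \oplus ((x1 \lor x4) \to ((x6 \to x1) \leftrightarrow x3)) = \text{True} \oplus \text{False} = \text{True}
(x6 \oplus ((x1 \lor x4) \to ((x6 \to x1) \leftrightarrow x3))) \leftrightarrow x2 = \text{True} \leftrightarrow \text{True} = \text{True}
(x4 \to (x6 \land (((x4 \leftrightarrow x2) \leftrightarrow x1) \oplus x6))) \leftrightarrow ((x6 \oplus ((x1 \lor x4) \to ((x6 \to x1) \leftrightarrow x3))) \leftrightarrow x2) = \text{False} \leftrightarrow \text{True} = \text{False}
x2 \leftrightarrow x1 = \text{True} \leftrightarrow \text{True} = \text{True}
(x2 \leftrightarrow x1) \land x2 = \text{True} \land \text{True} = \text{True}
((x2 \leftrightarrow x1) \land x2) \oplus x3 = \text{True} \oplus \text{False} = \text{True}
\lnot (((x2 \leftrightarrow x1) \land x2) \oplus x3) = \lnot \text{True} = \text{False}
((x4 \to (x6 \land (((x4 \leftrightarrow x2) \leftrightarrow x1) \oplus x6))) \leftrightarrow ((x6 \oplus ((x1 \lor x4) \to ((x6 \to x1) \leftrightarrow x3))) \leftrightarrow x2)) \to \lnot (((x2 \leftrightarrow x1) \land x2) \oplus x3) = \text{False} \to \text{False} = \text{True}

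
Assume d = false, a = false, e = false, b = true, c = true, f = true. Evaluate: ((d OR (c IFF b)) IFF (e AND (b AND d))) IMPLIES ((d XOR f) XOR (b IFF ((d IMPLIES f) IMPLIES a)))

Substituting d=false, a=false, e=false, b=true, c=true, f=true:
c IFF b = true IFF true = true
d OR (c IFF b) = false OR true = true
b AND d = true AND false = false
e AND (b AND d) = false AND false = false
(d OR (c IFF b)) IFF (e AND (b AND d)) = true IFF false = false
d XOR f = false XOR true = true
d IMPLIES f = false IMPLIES true = true
(d IMPLIES f) IMPLIES a = true IMPLIES false = false
b IFF ((d IMPLIES f) IMPLIES a) = true IFF false = false
(d XOR f) XOR (b IFF ((d IMPLIES f) IMPLIES a)) = true XOR false = true
((d OR (c IFF b)) IFF (e AND (b AND d))) IMPLIES ((d XOR f) XOR (b IFF ((d IMPLIES f) IMPLIES a))) = false IMPLIES true = true

true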